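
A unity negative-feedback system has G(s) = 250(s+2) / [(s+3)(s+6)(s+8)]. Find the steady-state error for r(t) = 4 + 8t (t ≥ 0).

infinity

G(s) has no factors of s in the denominator, so the system is type 0. By superposition:
  • 4: e_ss = 4/(1+K_p) with K_p=125/36 → 144/161.
  • 8t: a type-0 system cannot track it, e_ss → ∞.
The unbounded component dominates.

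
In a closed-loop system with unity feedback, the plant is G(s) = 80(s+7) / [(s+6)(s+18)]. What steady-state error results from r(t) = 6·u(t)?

162/167

System type = 0 (no poles at s=0).
K_p = lim_{s→0} G(s) = 80·7 / (6·18) = 140/27.
e_ss = 6/(1 + K_p) = 6/(167/27) = 162/167.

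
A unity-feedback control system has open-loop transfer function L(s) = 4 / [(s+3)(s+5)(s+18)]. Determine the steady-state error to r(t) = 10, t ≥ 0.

L(s) has no factors of s in the denominator, so the system is type 0.
K_p = lim_{s→0} L(s) = 4 / (3·5·18) = 2/135.
e_ss = 10/(1 + K_p) = 10/(137/135) = 1350/137.

1350/137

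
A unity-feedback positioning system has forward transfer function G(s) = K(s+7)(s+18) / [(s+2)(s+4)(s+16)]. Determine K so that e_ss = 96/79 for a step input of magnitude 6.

System type = 0 (no poles at s=0).
K_p = lim_{s→0} G(s) = K·7·18 / (2·4·16) = (63/64)·K.
e_ss = 6/(1 + K_p) = 96/79 ⇒ 1 + (63/64)·K = 4.9375 ⇒ K = 4.

4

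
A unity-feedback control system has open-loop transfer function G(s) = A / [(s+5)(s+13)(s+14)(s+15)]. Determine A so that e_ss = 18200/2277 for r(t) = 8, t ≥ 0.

12

No free integrators in G(s): this is a type 0 system.
K_p = lim_{s→0} G(s) = A / (5·13·14·15) = (1/13650)·A.
e_ss = 8/(1 + K_p) = 18200/2277 ⇒ 1 + (1/13650)·A = 2277/2275 ⇒ A = 12.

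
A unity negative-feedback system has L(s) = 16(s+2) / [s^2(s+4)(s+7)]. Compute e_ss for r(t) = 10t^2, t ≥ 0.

17.5

L(s) has two factors of s in the denominator, so the system is type 2.
K_a = lim_{s→0} s^2·L(s) = 16·2 / (4·7) = 8/7.
r(t) = 10t^2 gives R(s) = 20/s^3.
e_ss = 20/K_a = 20/(8/7) = 17.5.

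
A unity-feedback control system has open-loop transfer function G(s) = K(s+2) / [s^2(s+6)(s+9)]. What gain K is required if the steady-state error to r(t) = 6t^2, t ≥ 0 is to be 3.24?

System type = 2 (two poles at s=0).
K_a = lim_{s→0} s^2·G(s) = K·2 / (6·9) = (1/27)·K.
e_ss = 12/K_a = 3.24 ⇒ K_a = 100/27 ⇒ K = (100/27)/(1/27) = 100.

100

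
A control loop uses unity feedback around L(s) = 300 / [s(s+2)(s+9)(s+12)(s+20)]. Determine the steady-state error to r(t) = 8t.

115.2

One free integrator in L(s): this is a type 1 system.
K_v = lim_{s→0} s·L(s) = 300 / (2·9·12·20) = 5/72.
e_ss = 8/K_v = 8/(5/72) = 115.2.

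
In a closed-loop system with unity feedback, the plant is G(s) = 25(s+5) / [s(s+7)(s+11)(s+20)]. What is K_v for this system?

The open loop has one pole at the origin → type 1 system.
K_v = lim_{s→0} s·G(s) = 25·5 / (7·11·20) = 25/308.

25/308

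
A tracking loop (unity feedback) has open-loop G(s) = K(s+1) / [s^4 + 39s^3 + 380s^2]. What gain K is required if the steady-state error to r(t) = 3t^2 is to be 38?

60

Lowest-order denominator term is 380s^2, so the open loop has 2 poles at the origin → type 2 system.
K_a = lim_{s→0} s^2·G(s) = K·1 / 380 = (1/380)·K.
e_ss = 6/K_a = 38 ⇒ K_a = 3/19 ⇒ K = (3/19)/(1/380) = 60.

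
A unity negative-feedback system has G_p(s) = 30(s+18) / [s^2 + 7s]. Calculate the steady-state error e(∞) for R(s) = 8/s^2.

14/135

Factoring s from the denominator leaves a polynomial with constant term 7, so the system is type 1.
K_v = lim_{s→0} s·G_p(s) = 30·18 / 7 = 540/7.
e_ss = 8/K_v = 8/(540/7) = 14/135.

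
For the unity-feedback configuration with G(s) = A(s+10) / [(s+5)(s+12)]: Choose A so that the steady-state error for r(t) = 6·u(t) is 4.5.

G(s) has no factors of s in the denominator, so the system is type 0.
K_p = lim_{s→0} G(s) = A·10 / (5·12) = (1/6)·A.
e_ss = 6/(1 + K_p) = 4.5 ⇒ 1 + (1/6)·A = 4/3 ⇒ A = 2.

2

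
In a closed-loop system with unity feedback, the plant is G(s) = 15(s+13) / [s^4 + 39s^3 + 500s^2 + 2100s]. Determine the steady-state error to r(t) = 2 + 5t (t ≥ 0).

700/13

Lowest-order denominator term is 2100s, so the open loop has 1 pole at the origin → type 1 system. Taking each input component in turn:
  • 2: tracked with zero error.
  • 5t: e_ss = 5/K_v with K_v=13/140 → 700/13.
Total e_ss = 700/13.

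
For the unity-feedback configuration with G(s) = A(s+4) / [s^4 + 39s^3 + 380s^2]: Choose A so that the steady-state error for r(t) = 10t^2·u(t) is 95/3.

Factoring s^2 from the denominator leaves a polynomial with constant term 380, so the system is type 2.
K_a = lim_{s→0} s^2·G(s) = A·4 / 380 = (1/95)·A.
e_ss = 20/K_a = 95/3 ⇒ K_a = 12/19 ⇒ A = (12/19)/(1/95) = 60.

60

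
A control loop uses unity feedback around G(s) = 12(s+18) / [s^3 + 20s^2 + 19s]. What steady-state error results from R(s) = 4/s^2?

19/54

Lowest-order denominator term is 19s, so the open loop has 1 pole at the origin → type 1 system.
K_v = lim_{s→0} s·G(s) = 12·18 / 19 = 216/19.
e_ss = 4/K_v = 4/(216/19) = 19/54.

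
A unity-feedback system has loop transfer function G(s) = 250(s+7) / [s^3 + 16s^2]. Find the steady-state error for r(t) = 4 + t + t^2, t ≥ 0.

Factoring s^2 from the denominator leaves a polynomial with constant term 16, so the system is type 2. Taking each input component in turn:
  • 4: tracked with zero error.
  • t: tracked with zero error.
  • t^2: e_ss = 2/K_a with K_a=109.375 → 16/875.
Total e_ss = 16/875.

16/875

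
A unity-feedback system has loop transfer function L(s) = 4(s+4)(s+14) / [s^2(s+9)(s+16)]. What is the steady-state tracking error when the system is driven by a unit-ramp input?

0

The open loop has two poles at the origin → type 2 system.
A type-2 system has K_v = ∞, so it tracks a ramp input with zero steady-state error.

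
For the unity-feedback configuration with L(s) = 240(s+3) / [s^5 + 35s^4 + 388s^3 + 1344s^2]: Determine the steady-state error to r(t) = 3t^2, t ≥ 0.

Lowest-order denominator term is 1344s^2, so the open loop has 2 poles at the origin → type 2 system.
K_a = lim_{s→0} s^2·L(s) = 240·3 / 1344 = 15/28.
r(t) = 3t^2 gives R(s) = 6/s^3.
e_ss = 6/K_a = 6/(15/28) = 11.2.

11.2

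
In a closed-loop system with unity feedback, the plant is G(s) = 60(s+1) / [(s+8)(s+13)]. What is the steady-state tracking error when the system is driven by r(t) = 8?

208/41

System type = 0 (no poles at s=0).
K_p = lim_{s→0} G(s) = 60·1 / (8·13) = 15/26.
e_ss = 8/(1 + K_p) = 8/(41/26) = 208/41.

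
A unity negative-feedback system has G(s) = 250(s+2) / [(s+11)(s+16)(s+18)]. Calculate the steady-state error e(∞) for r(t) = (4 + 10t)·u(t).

No free integrators in G(s): this is a type 0 system. Treating each term separately:
  • 4: e_ss = 4/(1+K_p) with K_p=125/792 → 3168/917.
  • 10t: a type-0 system cannot track it, e_ss → ∞.
The unbounded component dominates.

infinity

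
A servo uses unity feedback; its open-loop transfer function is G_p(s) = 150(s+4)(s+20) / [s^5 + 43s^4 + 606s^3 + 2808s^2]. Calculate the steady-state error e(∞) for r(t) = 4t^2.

The denominator has no term below 2808s^2 — 2 poles at s=0, type 2.
K_a = lim_{s→0} s^2·G_p(s) = 150·4·20 / 2808 = 500/117.
r(t) = 4t^2 gives R(s) = 8/s^3.
e_ss = 8/K_a = 8/(500/117) = 1.872.

1.872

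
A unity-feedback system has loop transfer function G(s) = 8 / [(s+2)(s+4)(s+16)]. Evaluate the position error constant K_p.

G(s) has no factors of s in the denominator, so the system is type 0.
K_p = lim_{s→0} G(s) = 8 / (2·4·16) = 0.0625.

0.0625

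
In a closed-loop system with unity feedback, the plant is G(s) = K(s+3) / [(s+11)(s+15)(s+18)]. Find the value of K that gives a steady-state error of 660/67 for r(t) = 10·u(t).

15

System type = 0 (no poles at s=0).
K_p = lim_{s→0} G(s) = K·3 / (11·15·18) = (1/990)·K.
e_ss = 10/(1 + K_p) = 660/67 ⇒ 1 + (1/990)·K = 67/66 ⇒ K = 15.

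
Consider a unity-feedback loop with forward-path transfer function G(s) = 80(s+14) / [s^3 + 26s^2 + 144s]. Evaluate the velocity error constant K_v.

70/9

The denominator has no term below 144s — 1 pole at s=0, type 1.
K_v = lim_{s→0} s·G(s) = 80·14 / 144 = 70/9.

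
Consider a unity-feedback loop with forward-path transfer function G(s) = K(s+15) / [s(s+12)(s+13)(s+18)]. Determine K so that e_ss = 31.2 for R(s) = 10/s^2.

60

One free integrator in G(s): this is a type 1 system.
K_v = lim_{s→0} s·G(s) = K·15 / (12·13·18) = (5/936)·K.
e_ss = 10/K_v = 31.2 ⇒ K_v = 25/78 ⇒ K = (25/78)/(5/936) = 60.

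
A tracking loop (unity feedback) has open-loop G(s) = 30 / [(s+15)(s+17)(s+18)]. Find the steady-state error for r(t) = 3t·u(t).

No free integrators in G(s): this is a type 0 system.
For a type-0 system K_v = 0, so e_ss to a ramp input is unbounded.

infinity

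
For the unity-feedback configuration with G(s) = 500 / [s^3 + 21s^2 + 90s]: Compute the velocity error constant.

50/9

Factoring s from the denominator leaves a polynomial with constant term 90, so the system is type 1.
K_v = lim_{s→0} s·G(s) = 500 / 90 = 50/9.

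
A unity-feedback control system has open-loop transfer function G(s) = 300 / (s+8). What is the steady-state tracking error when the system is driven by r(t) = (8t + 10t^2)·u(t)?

infinity

G(s) has no factors of s in the denominator, so the system is type 0. Treating each term separately:
  • 8t: a type-0 system cannot track it, e_ss → ∞.
  • 10t^2: a type-0 system cannot track it, e_ss → ∞.
The unbounded component dominates.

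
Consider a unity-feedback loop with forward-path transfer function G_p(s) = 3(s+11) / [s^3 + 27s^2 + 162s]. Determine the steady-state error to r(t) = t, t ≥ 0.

54/11

The denominator has no term below 162s — 1 pole at s=0, type 1.
K_v = lim_{s→0} s·G_p(s) = 3·11 / 162 = 11/54.
e_ss = 1/K_v = 1/(11/54) = 54/11.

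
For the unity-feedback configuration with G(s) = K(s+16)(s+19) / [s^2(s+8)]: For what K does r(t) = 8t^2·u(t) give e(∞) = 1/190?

Two free integrators in G(s): this is a type 2 system.
K_a = lim_{s→0} s^2·G(s) = K·16·19 / (8) = 38·K.
e_ss = 16/K_a = 1/190 ⇒ K_a = 3040 ⇒ K = 3040/38 = 80.

80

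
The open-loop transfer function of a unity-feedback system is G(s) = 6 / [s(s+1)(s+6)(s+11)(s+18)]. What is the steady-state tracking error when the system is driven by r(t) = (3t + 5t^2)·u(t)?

infinity

One free integrator in G(s): this is a type 1 system. By superposition:
  • 3t: e_ss = 3/K_v with K_v=1/198 → 594.
  • 5t^2: a type-1 system cannot track it, e_ss → ∞.
The unbounded component dominates.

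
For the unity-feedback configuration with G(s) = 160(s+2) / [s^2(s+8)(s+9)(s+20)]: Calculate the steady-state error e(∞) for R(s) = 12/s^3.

54

The open loop has two poles at the origin → type 2 system.
K_a = lim_{s→0} s^2·G(s) = 160·2 / (8·9·20) = 2/9.
r(t) = 6t^2 gives R(s) = 12/s^3.
e_ss = 12/K_a = 12/(2/9) = 54.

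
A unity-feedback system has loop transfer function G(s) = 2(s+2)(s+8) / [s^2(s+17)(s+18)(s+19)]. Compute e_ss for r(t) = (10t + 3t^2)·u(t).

G(s) has two factors of s in the denominator, so the system is type 2. By superposition:
  • 10t: tracked with zero error.
  • 3t^2: e_ss = 6/K_a with K_a=16/2907 → 1090.125.
Total e_ss = 1090.125.

1090.125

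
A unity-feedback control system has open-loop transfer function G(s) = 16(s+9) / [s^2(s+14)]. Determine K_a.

72/7

Two free integrators in G(s): this is a type 2 system.
K_a = lim_{s→0} s^2·G(s) = 16·9 / (14) = 72/7.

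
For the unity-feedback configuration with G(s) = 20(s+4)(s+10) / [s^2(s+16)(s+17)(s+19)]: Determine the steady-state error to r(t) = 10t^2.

System type = 2 (two poles at s=0).
K_a = lim_{s→0} s^2·G(s) = 20·4·10 / (16·17·19) = 50/323.
r(t) = 10t^2 gives R(s) = 20/s^3.
e_ss = 20/K_a = 20/(50/323) = 129.2.

129.2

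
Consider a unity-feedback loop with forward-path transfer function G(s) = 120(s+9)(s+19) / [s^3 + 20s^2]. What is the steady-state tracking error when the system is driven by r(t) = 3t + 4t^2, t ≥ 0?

The denominator has no term below 20s^2 — 2 poles at s=0, type 2. By superposition:
  • 3t: tracked with zero error.
  • 4t^2: e_ss = 8/K_a with K_a=1026 → 4/513.
Total e_ss = 4/513.

4/513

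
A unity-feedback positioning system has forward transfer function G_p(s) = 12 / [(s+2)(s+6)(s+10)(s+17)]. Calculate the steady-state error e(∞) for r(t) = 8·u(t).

The open loop has no poles at the origin → type 0 system.
K_p = lim_{s→0} G_p(s) = 12 / (2·6·10·17) = 1/170.
e_ss = 8/(1 + K_p) = 8/(171/170) = 1360/171.

1360/171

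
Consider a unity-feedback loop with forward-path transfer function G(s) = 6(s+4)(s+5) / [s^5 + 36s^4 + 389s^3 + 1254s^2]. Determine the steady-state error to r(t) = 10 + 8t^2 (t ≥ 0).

167.2

The denominator has no term below 1254s^2 — 2 poles at s=0, type 2. Treating each term separately:
  • 10: tracked with zero error.
  • 8t^2: e_ss = 16/K_a with K_a=20/209 → 167.2.
Total e_ss = 167.2.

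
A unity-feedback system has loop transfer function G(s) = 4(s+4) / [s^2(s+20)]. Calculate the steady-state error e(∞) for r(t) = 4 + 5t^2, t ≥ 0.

12.5

Two free integrators in G(s): this is a type 2 system. Treating each term separately:
  • 4: tracked with zero error.
  • 5t^2: e_ss = 10/K_a with K_a=0.8 → 12.5.
Total e_ss = 12.5.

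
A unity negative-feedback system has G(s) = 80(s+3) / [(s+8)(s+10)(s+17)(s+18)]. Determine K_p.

No free integrators in G(s): this is a type 0 system.
K_p = lim_{s→0} G(s) = 80·3 / (8·10·17·18) = 1/102.

1/102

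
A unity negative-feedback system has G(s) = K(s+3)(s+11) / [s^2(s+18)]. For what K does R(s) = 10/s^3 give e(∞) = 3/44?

G(s) has two factors of s in the denominator, so the system is type 2.
K_a = lim_{s→0} s^2·G(s) = K·3·11 / (18) = (11/6)·K.
e_ss = 10/K_a = 3/44 ⇒ K_a = 440/3 ⇒ K = (440/3)/(11/6) = 80.

80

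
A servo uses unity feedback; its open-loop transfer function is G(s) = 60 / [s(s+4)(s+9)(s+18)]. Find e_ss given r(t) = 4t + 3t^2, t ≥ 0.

One free integrator in G(s): this is a type 1 system. By superposition:
  • 4t: e_ss = 4/K_v with K_v=5/54 → 43.2.
  • 3t^2: a type-1 system cannot track it, e_ss → ∞.
The unbounded component dominates.

infinity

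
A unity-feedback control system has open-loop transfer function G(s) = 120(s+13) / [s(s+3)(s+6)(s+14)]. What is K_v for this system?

The open loop has one pole at the origin → type 1 system.
K_v = lim_{s→0} s·G(s) = 120·13 / (3·6·14) = 130/21.

130/21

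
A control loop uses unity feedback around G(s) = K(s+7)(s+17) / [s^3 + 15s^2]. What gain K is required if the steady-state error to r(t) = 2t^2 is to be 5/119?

Factoring s^2 from the denominator leaves a polynomial with constant term 15, so the system is type 2.
K_a = lim_{s→0} s^2·G(s) = K·7·17 / 15 = (119/15)·K.
e_ss = 4/K_a = 5/119 ⇒ K_a = 95.2 ⇒ K = 95.2/(119/15) = 12.

12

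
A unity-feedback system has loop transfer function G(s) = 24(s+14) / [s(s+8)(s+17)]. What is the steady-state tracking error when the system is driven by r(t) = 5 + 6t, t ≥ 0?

17/7

The open loop has one pole at the origin → type 1 system. By superposition:
  • 5: tracked with zero error.
  • 6t: e_ss = 6/K_v with K_v=42/17 → 17/7.
Total e_ss = 17/7.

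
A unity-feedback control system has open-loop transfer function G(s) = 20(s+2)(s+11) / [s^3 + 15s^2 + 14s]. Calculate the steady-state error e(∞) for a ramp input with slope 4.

The denominator has no term below 14s — 1 pole at s=0, type 1.
K_v = lim_{s→0} s·G(s) = 20·2·11 / 14 = 220/7.
e_ss = 4/K_v = 4/(220/7) = 7/55.

7/55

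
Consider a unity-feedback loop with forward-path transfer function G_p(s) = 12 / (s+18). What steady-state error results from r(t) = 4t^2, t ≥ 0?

infinity

No free integrators in G_p(s): this is a type 0 system.
For a type-0 system K_a = 0, so e_ss to a parabolic input is unbounded.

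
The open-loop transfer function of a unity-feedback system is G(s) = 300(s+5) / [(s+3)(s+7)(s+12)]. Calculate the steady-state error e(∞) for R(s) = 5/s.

The open loop has no poles at the origin → type 0 system.
K_p = lim_{s→0} G(s) = 300·5 / (3·7·12) = 125/21.
e_ss = 5/(1 + K_p) = 5/(146/21) = 105/146.

105/146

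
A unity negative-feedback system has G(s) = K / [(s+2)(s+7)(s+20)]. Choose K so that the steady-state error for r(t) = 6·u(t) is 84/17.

60

System type = 0 (no poles at s=0).
K_p = lim_{s→0} G(s) = K / (2·7·20) = (1/280)·K.
e_ss = 6/(1 + K_p) = 84/17 ⇒ 1 + (1/280)·K = 17/14 ⇒ K = 60.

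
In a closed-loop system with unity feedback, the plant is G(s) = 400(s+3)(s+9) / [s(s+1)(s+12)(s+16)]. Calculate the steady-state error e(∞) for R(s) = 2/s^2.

8/225

One free integrator in G(s): this is a type 1 system.
K_v = lim_{s→0} s·G(s) = 400·3·9 / (1·12·16) = 56.25.
e_ss = 2/K_v = 2/56.25 = 8/225.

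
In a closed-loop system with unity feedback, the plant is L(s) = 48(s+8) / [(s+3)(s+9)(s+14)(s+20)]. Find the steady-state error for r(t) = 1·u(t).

315/331

L(s) has no factors of s in the denominator, so the system is type 0.
K_p = lim_{s→0} L(s) = 48·8 / (3·9·14·20) = 16/315.
e_ss = 1/(1 + K_p) = 1/(331/315) = 315/331.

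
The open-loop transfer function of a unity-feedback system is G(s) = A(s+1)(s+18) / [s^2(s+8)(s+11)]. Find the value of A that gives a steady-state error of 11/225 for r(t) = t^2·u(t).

G(s) has two factors of s in the denominator, so the system is type 2.
K_a = lim_{s→0} s^2·G(s) = A·1·18 / (8·11) = (9/44)·A.
e_ss = 2/K_a = 11/225 ⇒ K_a = 450/11 ⇒ A = (450/11)/(9/44) = 200.

200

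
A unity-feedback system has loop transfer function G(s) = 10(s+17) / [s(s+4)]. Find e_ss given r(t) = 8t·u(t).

The open loop has one pole at the origin → type 1 system.
K_v = lim_{s→0} s·G(s) = 10·17 / (4) = 42.5.
e_ss = 8/K_v = 8/42.5 = 16/85.

16/85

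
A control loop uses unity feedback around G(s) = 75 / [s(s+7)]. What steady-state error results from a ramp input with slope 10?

14/15

G(s) has one factor of s in the denominator, so the system is type 1.
K_v = lim_{s→0} s·G(s) = 75 / (7) = 75/7.
e_ss = 10/K_v = 10/(75/7) = 14/15.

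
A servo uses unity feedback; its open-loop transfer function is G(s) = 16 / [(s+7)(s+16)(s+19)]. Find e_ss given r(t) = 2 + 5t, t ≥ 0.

infinity

G(s) has no factors of s in the denominator, so the system is type 0. Taking each input component in turn:
  • 2: e_ss = 2/(1+K_p) with K_p=1/133 → 133/67.
  • 5t: a type-0 system cannot track it, e_ss → ∞.
The unbounded component dominates.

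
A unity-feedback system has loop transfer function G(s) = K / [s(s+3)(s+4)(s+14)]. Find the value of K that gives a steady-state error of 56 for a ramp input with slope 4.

G(s) has one factor of s in the denominator, so the system is type 1.
K_v = lim_{s→0} s·G(s) = K / (3·4·14) = (1/168)·K.
e_ss = 4/K_v = 56 ⇒ K_v = 1/14 ⇒ K = (1/14)/(1/168) = 12.

12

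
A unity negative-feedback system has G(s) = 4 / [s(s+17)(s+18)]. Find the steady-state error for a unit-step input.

G(s) has one factor of s in the denominator, so the system is type 1.
A type-1 system has K_p = ∞, so it tracks a step input with zero steady-state error.

0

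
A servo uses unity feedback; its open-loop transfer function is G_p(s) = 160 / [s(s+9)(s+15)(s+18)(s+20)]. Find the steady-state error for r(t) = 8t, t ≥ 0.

2430

The open loop has one pole at the origin → type 1 system.
K_v = lim_{s→0} s·G_p(s) = 160 / (9·15·18·20) = 4/1215.
e_ss = 8/K_v = 8/(4/1215) = 2430.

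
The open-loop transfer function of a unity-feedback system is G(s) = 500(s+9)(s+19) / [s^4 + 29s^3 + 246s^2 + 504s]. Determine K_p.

infinity

K_p = lim_{s→0} G(s); with 1 pole at the origin the limit diverges, so K_p = ∞.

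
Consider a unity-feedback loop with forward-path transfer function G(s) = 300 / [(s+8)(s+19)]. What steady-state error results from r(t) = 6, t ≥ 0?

G(s) has no factors of s in the denominator, so the system is type 0.
K_p = lim_{s→0} G(s) = 300 / (8·19) = 75/38.
e_ss = 6/(1 + K_p) = 6/(113/38) = 228/113.

228/113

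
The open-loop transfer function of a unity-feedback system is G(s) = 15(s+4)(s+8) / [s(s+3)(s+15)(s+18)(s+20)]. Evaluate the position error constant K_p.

infinity

K_p = lim_{s→0} G(s); with 1 pole at the origin the limit diverges, so K_p = ∞.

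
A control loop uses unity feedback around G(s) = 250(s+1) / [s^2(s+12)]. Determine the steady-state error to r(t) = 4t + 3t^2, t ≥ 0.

System type = 2 (two poles at s=0). By superposition:
  • 4t: tracked with zero error.
  • 3t^2: e_ss = 6/K_a with K_a=125/6 → 0.288.
Total e_ss = 0.288.

0.288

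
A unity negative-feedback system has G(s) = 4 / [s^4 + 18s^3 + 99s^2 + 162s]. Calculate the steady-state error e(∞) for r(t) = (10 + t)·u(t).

Factoring s from the denominator leaves a polynomial with constant term 162, so the system is type 1. Taking each input component in turn:
  • 10: tracked with zero error.
  • t: e_ss = 1/K_v with K_v=2/81 → 40.5.
Total e_ss = 40.5.

40.5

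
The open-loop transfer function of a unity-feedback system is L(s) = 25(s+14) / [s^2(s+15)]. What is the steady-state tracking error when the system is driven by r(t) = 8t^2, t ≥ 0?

24/35

System type = 2 (two poles at s=0).
K_a = lim_{s→0} s^2·L(s) = 25·14 / (15) = 70/3.
r(t) = 8t^2 gives R(s) = 16/s^3.
e_ss = 16/K_a = 16/(70/3) = 24/35.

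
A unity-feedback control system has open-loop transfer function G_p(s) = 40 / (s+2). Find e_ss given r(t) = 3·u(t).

System type = 0 (no poles at s=0).
K_p = lim_{s→0} G_p(s) = 40 / (2) = 20.
e_ss = 3/(1 + K_p) = 3/21 = 1/7.

1/7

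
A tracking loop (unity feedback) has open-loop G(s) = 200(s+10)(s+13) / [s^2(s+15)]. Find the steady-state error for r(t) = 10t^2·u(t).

3/260

Two free integrators in G(s): this is a type 2 system.
K_a = lim_{s→0} s^2·G(s) = 200·10·13 / (15) = 5200/3.
r(t) = 10t^2 gives R(s) = 20/s^3.
e_ss = 20/K_a = 20/(5200/3) = 3/260.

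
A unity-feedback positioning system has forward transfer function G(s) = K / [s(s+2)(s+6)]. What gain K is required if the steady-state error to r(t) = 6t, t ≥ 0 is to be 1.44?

50

System type = 1 (one pole at s=0).
K_v = lim_{s→0} s·G(s) = K / (2·6) = (1/12)·K.
e_ss = 6/K_v = 1.44 ⇒ K_v = 25/6 ⇒ K = (25/6)/(1/12) = 50.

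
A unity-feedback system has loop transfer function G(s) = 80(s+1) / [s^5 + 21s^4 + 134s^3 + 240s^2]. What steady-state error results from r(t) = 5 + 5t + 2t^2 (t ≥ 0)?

The denominator has no term below 240s^2 — 2 poles at s=0, type 2. Taking each input component in turn:
  • 5: tracked with zero error.
  • 5t: tracked with zero error.
  • 2t^2: e_ss = 4/K_a with K_a=1/3 → 12.
Total e_ss = 12.

12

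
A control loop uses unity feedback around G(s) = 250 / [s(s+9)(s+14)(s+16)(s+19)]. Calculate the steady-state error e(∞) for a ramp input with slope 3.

459.648

The open loop has one pole at the origin → type 1 system.
K_v = lim_{s→0} s·G(s) = 250 / (9·14·16·19) = 125/19152.
e_ss = 3/K_v = 3/(125/19152) = 459.648.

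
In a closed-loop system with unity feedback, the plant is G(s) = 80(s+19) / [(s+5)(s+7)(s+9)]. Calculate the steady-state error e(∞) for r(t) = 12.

No free integrators in G(s): this is a type 0 system.
K_p = lim_{s→0} G(s) = 80·19 / (5·7·9) = 304/63.
e_ss = 12/(1 + K_p) = 12/(367/63) = 756/367.

756/367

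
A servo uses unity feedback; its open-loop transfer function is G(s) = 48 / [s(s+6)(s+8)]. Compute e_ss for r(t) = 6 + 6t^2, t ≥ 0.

One free integrator in G(s): this is a type 1 system. Taking each input component in turn:
  • 6: tracked with zero error.
  • 6t^2: a type-1 system cannot track it, e_ss → ∞.
The unbounded component dominates.

infinity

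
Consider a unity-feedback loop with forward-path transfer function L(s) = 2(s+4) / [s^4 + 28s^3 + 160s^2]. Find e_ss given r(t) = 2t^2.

The denominator has no term below 160s^2 — 2 poles at s=0, type 2.
K_a = lim_{s→0} s^2·L(s) = 2·4 / 160 = 0.05.
r(t) = 2t^2 gives R(s) = 4/s^3.
e_ss = 4/K_a = 4/0.05 = 80.

80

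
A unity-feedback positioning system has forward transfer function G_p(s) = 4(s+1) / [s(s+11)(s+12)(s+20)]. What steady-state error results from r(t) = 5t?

System type = 1 (one pole at s=0).
K_v = lim_{s→0} s·G_p(s) = 4·1 / (11·12·20) = 1/660.
e_ss = 5/K_v = 5/(1/660) = 3300.

3300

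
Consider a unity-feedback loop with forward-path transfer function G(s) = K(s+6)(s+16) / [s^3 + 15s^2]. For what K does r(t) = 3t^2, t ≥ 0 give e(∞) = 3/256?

Lowest-order denominator term is 15s^2, so the open loop has 2 poles at the origin → type 2 system.
K_a = lim_{s→0} s^2·G(s) = K·6·16 / 15 = 6.4·K.
e_ss = 6/K_a = 3/256 ⇒ K_a = 512 ⇒ K = 512/6.4 = 80.

80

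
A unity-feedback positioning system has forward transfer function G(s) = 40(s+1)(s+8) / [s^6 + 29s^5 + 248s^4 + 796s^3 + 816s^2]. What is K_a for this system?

20/51

Factoring s^2 from the denominator leaves a polynomial with constant term 816, so the system is type 2.
K_a = lim_{s→0} s^2·G(s) = 40·1·8 / 816 = 20/51.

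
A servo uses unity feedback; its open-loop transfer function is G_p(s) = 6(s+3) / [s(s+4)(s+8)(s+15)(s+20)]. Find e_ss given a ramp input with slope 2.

System type = 1 (one pole at s=0).
K_v = lim_{s→0} s·G_p(s) = 6·3 / (4·8·15·20) = 3/1600.
e_ss = 2/K_v = 2/(3/1600) = 3200/3.

3200/3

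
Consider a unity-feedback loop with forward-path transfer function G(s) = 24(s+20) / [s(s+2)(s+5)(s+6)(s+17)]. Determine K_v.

One free integrator in G(s): this is a type 1 system.
K_v = lim_{s→0} s·G(s) = 24·20 / (2·5·6·17) = 8/17.

8/17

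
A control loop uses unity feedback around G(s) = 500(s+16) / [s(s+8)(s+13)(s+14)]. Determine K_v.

500/91

System type = 1 (one pole at s=0).
K_v = lim_{s→0} s·G(s) = 500·16 / (8·13·14) = 500/91.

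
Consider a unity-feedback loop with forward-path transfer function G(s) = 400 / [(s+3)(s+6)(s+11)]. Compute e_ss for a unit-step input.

99/299

G(s) has no factors of s in the denominator, so the system is type 0.
K_p = lim_{s→0} G(s) = 400 / (3·6·11) = 200/99.
e_ss = 1/(1 + K_p) = 1/(299/99) = 99/299.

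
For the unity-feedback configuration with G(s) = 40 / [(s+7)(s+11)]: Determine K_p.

The open loop has no poles at the origin → type 0 system.
K_p = lim_{s→0} G(s) = 40 / (7·11) = 40/77.

40/77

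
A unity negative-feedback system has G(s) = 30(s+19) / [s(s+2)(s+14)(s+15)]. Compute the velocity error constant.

The open loop has one pole at the origin → type 1 system.
K_v = lim_{s→0} s·G(s) = 30·19 / (2·14·15) = 19/14.

19/14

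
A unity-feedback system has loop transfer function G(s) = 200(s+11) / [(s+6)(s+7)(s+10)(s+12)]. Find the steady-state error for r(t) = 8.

G(s) has no factors of s in the denominator, so the system is type 0.
K_p = lim_{s→0} G(s) = 200·11 / (6·7·10·12) = 55/126.
e_ss = 8/(1 + K_p) = 8/(181/126) = 1008/181.

1008/181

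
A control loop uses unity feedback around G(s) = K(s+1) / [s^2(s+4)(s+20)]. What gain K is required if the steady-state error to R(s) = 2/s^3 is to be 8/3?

60

Two free integrators in G(s): this is a type 2 system.
K_a = lim_{s→0} s^2·G(s) = K·1 / (4·20) = 0.0125·K.
e_ss = 2/K_a = 8/3 ⇒ K_a = 0.75 ⇒ K = 0.75/0.0125 = 60.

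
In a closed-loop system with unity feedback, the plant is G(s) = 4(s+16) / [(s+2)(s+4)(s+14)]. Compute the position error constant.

4/7

The open loop has no poles at the origin → type 0 system.
K_p = lim_{s→0} G(s) = 4·16 / (2·4·14) = 4/7.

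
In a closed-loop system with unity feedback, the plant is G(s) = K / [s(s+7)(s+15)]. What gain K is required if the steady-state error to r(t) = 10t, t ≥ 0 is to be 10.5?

The open loop has one pole at the origin → type 1 system.
K_v = lim_{s→0} s·G(s) = K / (7·15) = (1/105)·K.
e_ss = 10/K_v = 10.5 ⇒ K_v = 20/21 ⇒ K = (20/21)/(1/105) = 100.

100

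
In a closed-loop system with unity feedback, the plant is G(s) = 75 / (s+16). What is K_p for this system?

The open loop has no poles at the origin → type 0 system.
K_p = lim_{s→0} G(s) = 75 / (16) = 4.6875.

4.6875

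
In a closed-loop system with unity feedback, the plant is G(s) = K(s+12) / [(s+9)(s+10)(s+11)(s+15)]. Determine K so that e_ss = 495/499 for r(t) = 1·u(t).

No free integrators in G(s): this is a type 0 system.
K_p = lim_{s→0} G(s) = K·12 / (9·10·11·15) = (2/2475)·K.
e_ss = 1/(1 + K_p) = 495/499 ⇒ 1 + (2/2475)·K = 499/495 ⇒ K = 10.

10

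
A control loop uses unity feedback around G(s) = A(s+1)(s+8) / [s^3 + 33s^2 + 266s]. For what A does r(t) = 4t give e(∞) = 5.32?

25

Lowest-order denominator term is 266s, so the open loop has 1 pole at the origin → type 1 system.
K_v = lim_{s→0} s·G(s) = A·1·8 / 266 = (4/133)·A.
e_ss = 4/K_v = 5.32 ⇒ K_v = 100/133 ⇒ A = (100/133)/(4/133) = 25.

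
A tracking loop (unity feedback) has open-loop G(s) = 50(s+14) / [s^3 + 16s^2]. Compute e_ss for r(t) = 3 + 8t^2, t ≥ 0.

64/175

The denominator has no term below 16s^2 — 2 poles at s=0, type 2. By superposition:
  • 3: tracked with zero error.
  • 8t^2: e_ss = 16/K_a with K_a=43.75 → 64/175.
Total e_ss = 64/175.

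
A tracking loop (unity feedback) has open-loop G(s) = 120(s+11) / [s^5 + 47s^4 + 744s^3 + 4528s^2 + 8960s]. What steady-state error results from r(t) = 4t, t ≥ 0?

Factoring s from the denominator leaves a polynomial with constant term 8960, so the system is type 1.
K_v = lim_{s→0} s·G(s) = 120·11 / 8960 = 33/224.
e_ss = 4/K_v = 4/(33/224) = 896/33.

896/33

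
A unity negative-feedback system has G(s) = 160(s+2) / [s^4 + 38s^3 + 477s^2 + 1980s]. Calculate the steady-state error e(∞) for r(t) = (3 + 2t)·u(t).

The denominator has no term below 1980s — 1 pole at s=0, type 1. Taking each input component in turn:
  • 3: tracked with zero error.
  • 2t: e_ss = 2/K_v with K_v=16/99 → 12.375.
Total e_ss = 12.375.

12.375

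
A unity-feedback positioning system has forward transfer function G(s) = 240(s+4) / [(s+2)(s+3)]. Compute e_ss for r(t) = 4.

G(s) has no factors of s in the denominator, so the system is type 0.
K_p = lim_{s→0} G(s) = 240·4 / (2·3) = 160.
e_ss = 4/(1 + K_p) = 4/161.

4/161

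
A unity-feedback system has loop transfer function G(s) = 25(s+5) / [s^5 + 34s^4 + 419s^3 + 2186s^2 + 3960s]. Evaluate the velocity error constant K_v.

25/792

Lowest-order denominator term is 3960s, so the open loop has 1 pole at the origin → type 1 system.
K_v = lim_{s→0} s·G(s) = 25·5 / 3960 = 25/792.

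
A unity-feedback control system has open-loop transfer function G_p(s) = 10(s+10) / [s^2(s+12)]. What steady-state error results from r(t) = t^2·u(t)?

0.24

G_p(s) has two factors of s in the denominator, so the system is type 2.
K_a = lim_{s→0} s^2·G_p(s) = 10·10 / (12) = 25/3.
r(t) = t^2 gives R(s) = 2/s^3.
e_ss = 2/K_a = 2/(25/3) = 0.24.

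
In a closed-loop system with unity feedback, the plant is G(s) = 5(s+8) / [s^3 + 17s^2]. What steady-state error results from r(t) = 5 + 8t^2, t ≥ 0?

6.8

Factoring s^2 from the denominator leaves a polynomial with constant term 17, so the system is type 2. By superposition:
  • 5: tracked with zero error.
  • 8t^2: e_ss = 16/K_a with K_a=40/17 → 6.8.
Total e_ss = 6.8.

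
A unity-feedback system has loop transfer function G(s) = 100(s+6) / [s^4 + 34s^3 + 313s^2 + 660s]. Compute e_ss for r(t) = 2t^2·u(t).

The denominator has no term below 660s — 1 pole at s=0, type 1.
For a type-1 system K_a = 0, so e_ss to a parabolic input is unbounded.

infinity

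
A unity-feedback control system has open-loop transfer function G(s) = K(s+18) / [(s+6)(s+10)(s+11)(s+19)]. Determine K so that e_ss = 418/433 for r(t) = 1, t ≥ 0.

System type = 0 (no poles at s=0).
K_p = lim_{s→0} G(s) = K·18 / (6·10·11·19) = (3/2090)·K.
e_ss = 1/(1 + K_p) = 418/433 ⇒ 1 + (3/2090)·K = 433/418 ⇒ K = 25.

25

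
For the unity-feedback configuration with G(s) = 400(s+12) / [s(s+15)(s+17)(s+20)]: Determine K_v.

The open loop has one pole at the origin → type 1 system.
K_v = lim_{s→0} s·G(s) = 400·12 / (15·17·20) = 16/17.

16/17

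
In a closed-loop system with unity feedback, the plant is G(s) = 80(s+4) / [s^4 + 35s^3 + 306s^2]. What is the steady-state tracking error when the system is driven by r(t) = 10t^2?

19.125

Factoring s^2 from the denominator leaves a polynomial with constant term 306, so the system is type 2.
K_a = lim_{s→0} s^2·G(s) = 80·4 / 306 = 160/153.
r(t) = 10t^2 gives R(s) = 20/s^3.
e_ss = 20/K_a = 20/(160/153) = 19.125.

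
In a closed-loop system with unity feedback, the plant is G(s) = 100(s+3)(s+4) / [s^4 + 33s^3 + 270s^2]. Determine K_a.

Factoring s^2 from the denominator leaves a polynomial with constant term 270, so the system is type 2.
K_a = lim_{s→0} s^2·G(s) = 100·3·4 / 270 = 40/9.

40/9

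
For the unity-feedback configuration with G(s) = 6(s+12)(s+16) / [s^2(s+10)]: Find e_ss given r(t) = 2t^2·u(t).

5/144

System type = 2 (two poles at s=0).
K_a = lim_{s→0} s^2·G(s) = 6·12·16 / (10) = 115.2.
r(t) = 2t^2 gives R(s) = 4/s^3.
e_ss = 4/K_a = 4/115.2 = 5/144.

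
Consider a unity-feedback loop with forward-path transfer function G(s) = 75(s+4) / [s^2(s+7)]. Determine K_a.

300/7

G(s) has two factors of s in the denominator, so the system is type 2.
K_a = lim_{s→0} s^2·G(s) = 75·4 / (7) = 300/7.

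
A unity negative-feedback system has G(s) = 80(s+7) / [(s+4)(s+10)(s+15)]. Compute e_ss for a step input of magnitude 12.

180/29

The open loop has no poles at the origin → type 0 system.
K_p = lim_{s→0} G(s) = 80·7 / (4·10·15) = 14/15.
e_ss = 12/(1 + K_p) = 12/(29/15) = 180/29.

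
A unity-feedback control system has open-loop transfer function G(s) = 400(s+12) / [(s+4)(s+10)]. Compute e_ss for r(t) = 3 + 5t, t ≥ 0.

System type = 0 (no poles at s=0). Treating each term separately:
  • 3: e_ss = 3/(1+K_p) with K_p=120 → 3/121.
  • 5t: a type-0 system cannot track it, e_ss → ∞.
The unbounded component dominates.

infinity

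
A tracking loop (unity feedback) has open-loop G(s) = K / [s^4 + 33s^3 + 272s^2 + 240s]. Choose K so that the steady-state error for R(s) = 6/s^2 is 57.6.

25

The denominator has no term below 240s — 1 pole at s=0, type 1.
K_v = lim_{s→0} s·G(s) = K / 240 = (1/240)·K.
e_ss = 6/K_v = 57.6 ⇒ K_v = 5/48 ⇒ K = (5/48)/(1/240) = 25.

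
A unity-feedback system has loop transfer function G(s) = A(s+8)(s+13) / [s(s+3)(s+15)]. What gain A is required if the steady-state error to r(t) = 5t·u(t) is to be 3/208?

150

One free integrator in G(s): this is a type 1 system.
K_v = lim_{s→0} s·G(s) = A·8·13 / (3·15) = (104/45)·A.
e_ss = 5/K_v = 3/208 ⇒ K_v = 1040/3 ⇒ A = (1040/3)/(104/45) = 150.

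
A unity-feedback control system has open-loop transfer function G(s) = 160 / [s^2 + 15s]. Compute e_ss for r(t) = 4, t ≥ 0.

0

The denominator has no term below 15s — 1 pole at s=0, type 1.
K_p = ∞ for a type-1 system; e_ss to a step is zero.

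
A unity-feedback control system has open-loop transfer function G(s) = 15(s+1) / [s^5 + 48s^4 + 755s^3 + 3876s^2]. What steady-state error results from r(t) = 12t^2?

6201.6

The denominator has no term below 3876s^2 — 2 poles at s=0, type 2.
K_a = lim_{s→0} s^2·G(s) = 15·1 / 3876 = 5/1292.
r(t) = 12t^2 gives R(s) = 24/s^3.
e_ss = 24/K_a = 24/(5/1292) = 6201.6.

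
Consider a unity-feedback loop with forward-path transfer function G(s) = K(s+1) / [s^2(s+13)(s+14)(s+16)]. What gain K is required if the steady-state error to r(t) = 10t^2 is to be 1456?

40

Two free integrators in G(s): this is a type 2 system.
K_a = lim_{s→0} s^2·G(s) = K·1 / (13·14·16) = (1/2912)·K.
e_ss = 20/K_a = 1456 ⇒ K_a = 5/364 ⇒ K = (5/364)/(1/2912) = 40.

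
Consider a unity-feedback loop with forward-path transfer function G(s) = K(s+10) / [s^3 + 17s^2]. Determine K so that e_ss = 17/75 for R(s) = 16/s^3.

Factoring s^2 from the denominator leaves a polynomial with constant term 17, so the system is type 2.
K_a = lim_{s→0} s^2·G(s) = K·10 / 17 = (10/17)·K.
e_ss = 16/K_a = 17/75 ⇒ K_a = 1200/17 ⇒ K = (1200/17)/(10/17) = 120.

120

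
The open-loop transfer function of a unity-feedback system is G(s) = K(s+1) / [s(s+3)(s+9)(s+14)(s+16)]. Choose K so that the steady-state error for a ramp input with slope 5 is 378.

One free integrator in G(s): this is a type 1 system.
K_v = lim_{s→0} s·G(s) = K·1 / (3·9·14·16) = (1/6048)·K.
e_ss = 5/K_v = 378 ⇒ K_v = 5/378 ⇒ K = (5/378)/(1/6048) = 80.

80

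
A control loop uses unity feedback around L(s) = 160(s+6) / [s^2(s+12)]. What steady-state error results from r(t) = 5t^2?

0.125

The open loop has two poles at the origin → type 2 system.
K_a = lim_{s→0} s^2·L(s) = 160·6 / (12) = 80.
r(t) = 5t^2 gives R(s) = 10/s^3.
e_ss = 10/K_a = 10/80 = 0.125.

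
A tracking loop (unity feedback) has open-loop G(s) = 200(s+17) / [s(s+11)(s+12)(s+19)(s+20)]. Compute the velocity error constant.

85/1254

System type = 1 (one pole at s=0).
K_v = lim_{s→0} s·G(s) = 200·17 / (11·12·19·20) = 85/1254.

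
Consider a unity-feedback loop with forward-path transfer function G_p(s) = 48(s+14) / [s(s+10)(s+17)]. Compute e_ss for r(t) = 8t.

85/42

System type = 1 (one pole at s=0).
K_v = lim_{s→0} s·G_p(s) = 48·14 / (10·17) = 336/85.
e_ss = 8/K_v = 8/(336/85) = 85/42.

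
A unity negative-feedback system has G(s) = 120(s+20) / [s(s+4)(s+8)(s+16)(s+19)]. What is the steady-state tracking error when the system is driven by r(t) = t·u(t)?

The open loop has one pole at the origin → type 1 system.
K_v = lim_{s→0} s·G(s) = 120·20 / (4·8·16·19) = 75/304.
e_ss = 1/K_v = 1/(75/304) = 304/75.

304/75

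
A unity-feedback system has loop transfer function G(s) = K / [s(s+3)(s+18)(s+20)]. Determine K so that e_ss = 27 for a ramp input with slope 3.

120

System type = 1 (one pole at s=0).
K_v = lim_{s→0} s·G(s) = K / (3·18·20) = (1/1080)·K.
e_ss = 3/K_v = 27 ⇒ K_v = 1/9 ⇒ K = (1/9)/(1/1080) = 120.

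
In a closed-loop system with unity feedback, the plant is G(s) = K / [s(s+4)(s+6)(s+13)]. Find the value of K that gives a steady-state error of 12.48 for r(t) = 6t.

One free integrator in G(s): this is a type 1 system.
K_v = lim_{s→0} s·G(s) = K / (4·6·13) = (1/312)·K.
e_ss = 6/K_v = 12.48 ⇒ K_v = 25/52 ⇒ K = (25/52)/(1/312) = 150.

150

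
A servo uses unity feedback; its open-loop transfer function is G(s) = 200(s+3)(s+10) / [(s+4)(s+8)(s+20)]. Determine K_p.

No free integrators in G(s): this is a type 0 system.
K_p = lim_{s→0} G(s) = 200·3·10 / (4·8·20) = 9.375.

9.375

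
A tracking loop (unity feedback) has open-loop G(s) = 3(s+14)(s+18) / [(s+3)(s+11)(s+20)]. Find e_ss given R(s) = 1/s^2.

No free integrators in G(s): this is a type 0 system.
K_v = lim_{s→0} s·G(s) = 0; the steady-state error to this ramp input grows without bound.

infinity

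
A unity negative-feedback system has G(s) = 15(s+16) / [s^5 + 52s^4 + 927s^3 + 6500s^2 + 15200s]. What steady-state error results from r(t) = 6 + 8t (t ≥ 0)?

1520/3

Lowest-order denominator term is 15200s, so the open loop has 1 pole at the origin → type 1 system. By superposition:
  • 6: tracked with zero error.
  • 8t: e_ss = 8/K_v with K_v=3/190 → 1520/3.
Total e_ss = 1520/3.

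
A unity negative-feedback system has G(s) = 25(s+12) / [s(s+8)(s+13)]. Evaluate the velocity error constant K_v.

One free integrator in G(s): this is a type 1 system.
K_v = lim_{s→0} s·G(s) = 25·12 / (8·13) = 75/26.

75/26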